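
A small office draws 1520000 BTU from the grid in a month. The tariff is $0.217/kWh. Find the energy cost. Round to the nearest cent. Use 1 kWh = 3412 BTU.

1520000 BTU × (0.00029308 kWh/BTU) = 445.5 kWh
Cost = 445.5 kWh × $0.217/kWh = $96.67

$96.67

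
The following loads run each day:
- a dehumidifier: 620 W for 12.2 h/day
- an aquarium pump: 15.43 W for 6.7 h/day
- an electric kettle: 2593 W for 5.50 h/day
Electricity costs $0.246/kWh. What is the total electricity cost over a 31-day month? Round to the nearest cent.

dehumidifier: 620 W × 12.2 h × 31 d = 234,484 Wh = 234.5 kWh
aquarium pump: 15.43 W × 6.7 h × 31 d = 3,205 Wh = 3.205 kWh
electric kettle: 2593 W × 5.50 h × 31 d = 442,106 Wh = 442.1 kWh
Total energy = 234.5 + 3.205 + 442.1 = 679.8 kWh
Cost = 679.8 kWh × $0.246 = $167.23

$167.23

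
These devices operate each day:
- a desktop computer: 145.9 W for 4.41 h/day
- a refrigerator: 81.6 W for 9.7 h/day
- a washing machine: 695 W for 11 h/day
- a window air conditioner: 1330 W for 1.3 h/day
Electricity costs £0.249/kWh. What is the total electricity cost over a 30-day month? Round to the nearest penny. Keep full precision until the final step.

£80.74

desktop computer: 145.9 W × 4.41 h × 30 d = 19,303 Wh = 19.3 kWh
refrigerator: 81.6 W × 9.7 h × 30 d = 23,746 Wh = 23.75 kWh
washing machine: 695 W × 11 h × 30 d = 229,350 Wh = 229.3 kWh
window air conditioner: 1330 W × 1.3 h × 30 d = 51,870 Wh = 51.87 kWh
Total energy = 19.3 + 23.75 + 229.3 + 51.87 = 324.3 kWh
Cost = 324.3 kWh × £0.249 = £80.74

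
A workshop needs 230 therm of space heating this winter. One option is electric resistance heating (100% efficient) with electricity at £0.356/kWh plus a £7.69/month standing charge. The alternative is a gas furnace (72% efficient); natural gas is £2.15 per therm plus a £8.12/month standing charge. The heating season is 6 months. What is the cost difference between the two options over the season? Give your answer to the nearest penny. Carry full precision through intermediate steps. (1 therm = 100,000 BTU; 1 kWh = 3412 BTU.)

£1710.38

Heat load = 230 therm × 100,000 = 23,000,000 BTU
Gas: input = 23,000,000 / 0.720 = 31,944,444 BTU = 319.4 therm → 319.4 × £2.15 = £686.81; + 6 × £8.12 standing = £735.53
Electric: 23,000,000 BTU / 3412 = 6,741 kWh → × £0.356 = £2,399.77; + 6 × £7.69 standing = £2,445.91
Difference = |£735.53 − £2,445.91| = £1,710.38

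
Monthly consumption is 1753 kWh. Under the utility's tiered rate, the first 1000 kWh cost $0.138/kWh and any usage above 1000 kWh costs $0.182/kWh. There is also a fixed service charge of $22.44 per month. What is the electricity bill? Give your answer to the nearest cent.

First 1000 kWh × $0.138 = $138.00
Remaining 753 kWh × $0.182 = $137.05
Energy charge = $275.05; + service $22.44 = $297.49

$297.49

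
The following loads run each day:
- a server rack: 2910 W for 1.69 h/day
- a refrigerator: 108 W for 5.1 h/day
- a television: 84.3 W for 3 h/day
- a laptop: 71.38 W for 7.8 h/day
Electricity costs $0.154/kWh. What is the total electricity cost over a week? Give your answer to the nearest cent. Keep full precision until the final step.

$6.77

server rack: 2910 W × 1.69 h × 7 d = 34,425 Wh = 34.43 kWh
refrigerator: 108 W × 5.1 h × 7 d = 3,856 Wh = 3.856 kWh
television: 84.3 W × 3 h × 7 d = 1,770 Wh = 1.77 kWh
laptop: 71.38 W × 7.8 h × 7 d = 3,897 Wh = 3.897 kWh
Total energy = 34.43 + 3.856 + 1.77 + 3.897 = 43.95 kWh
Cost = 43.95 kWh × $0.154 = $6.77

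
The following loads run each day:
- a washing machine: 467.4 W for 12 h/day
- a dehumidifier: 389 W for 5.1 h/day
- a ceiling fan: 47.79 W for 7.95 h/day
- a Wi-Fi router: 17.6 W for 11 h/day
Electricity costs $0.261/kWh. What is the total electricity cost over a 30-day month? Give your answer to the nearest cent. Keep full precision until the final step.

$63.94

washing machine: 467.4 W × 12 h × 30 d = 168,264 Wh = 168.3 kWh
dehumidifier: 389 W × 5.1 h × 30 d = 59,517 Wh = 59.52 kWh
ceiling fan: 47.79 W × 7.95 h × 30 d = 11,398 Wh = 11.4 kWh
Wi-Fi router: 17.6 W × 11 h × 30 d = 5,808 Wh = 5.808 kWh
Total energy = 168.3 + 59.52 + 11.4 + 5.808 = 245 kWh
Cost = 245 kWh × $0.261 = $63.94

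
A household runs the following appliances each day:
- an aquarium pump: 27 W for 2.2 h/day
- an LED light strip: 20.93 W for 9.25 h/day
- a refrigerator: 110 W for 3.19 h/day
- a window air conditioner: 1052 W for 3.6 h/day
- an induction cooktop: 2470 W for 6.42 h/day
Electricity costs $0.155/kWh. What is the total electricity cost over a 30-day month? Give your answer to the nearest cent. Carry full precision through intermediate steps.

$94.16

aquarium pump: 27 W × 2.2 h × 30 d = 1,782 Wh = 1.782 kWh
LED light strip: 20.93 W × 9.25 h × 30 d = 5,808 Wh = 5.808 kWh
refrigerator: 110 W × 3.19 h × 30 d = 10,527 Wh = 10.53 kWh
window air conditioner: 1052 W × 3.6 h × 30 d = 113,616 Wh = 113.6 kWh
induction cooktop: 2470 W × 6.42 h × 30 d = 475,722 Wh = 475.7 kWh
Total energy = 1.782 + 5.808 + 10.53 + 113.6 + 475.7 = 607.5 kWh
Cost = 607.5 kWh × $0.155 = $94.16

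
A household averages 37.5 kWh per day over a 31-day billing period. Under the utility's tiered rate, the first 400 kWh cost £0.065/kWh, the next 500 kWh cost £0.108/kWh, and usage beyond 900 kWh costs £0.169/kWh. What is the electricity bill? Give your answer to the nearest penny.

Usage = 37.5 kWh/day × 31 days = 1162.5 kWh
First 400 kWh × £0.065 = £26.00
Next 500 kWh × £0.108 = £54.00
Remaining 262.5 kWh × £0.169 = £44.36
Total = £124.36

£124.36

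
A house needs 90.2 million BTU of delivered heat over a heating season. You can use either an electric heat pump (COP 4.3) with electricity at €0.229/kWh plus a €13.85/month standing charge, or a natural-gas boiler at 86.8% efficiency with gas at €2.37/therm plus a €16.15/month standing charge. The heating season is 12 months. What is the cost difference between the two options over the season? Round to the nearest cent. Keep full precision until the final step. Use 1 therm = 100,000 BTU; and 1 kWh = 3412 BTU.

Heat load = 90.2 × 10⁶ BTU = 90,200,000 BTU
Gas: input = 90,200,000 / 0.868 = 103,917,051 BTU = 1,039 therm → 1,039 × €2.37 = €2,462.83; + 12 × €16.15 standing = €2,656.63
Heat pump: 90,200,000 BTU / 3412 = 26,440 kWh heat; / 4.3 = 6,148 kWh in → × €0.229 = €1,407.88; + 12 × €13.85 standing = €1,574.08
Difference = |€2,656.63 − €1,574.08| = €1,082.56

€1082.56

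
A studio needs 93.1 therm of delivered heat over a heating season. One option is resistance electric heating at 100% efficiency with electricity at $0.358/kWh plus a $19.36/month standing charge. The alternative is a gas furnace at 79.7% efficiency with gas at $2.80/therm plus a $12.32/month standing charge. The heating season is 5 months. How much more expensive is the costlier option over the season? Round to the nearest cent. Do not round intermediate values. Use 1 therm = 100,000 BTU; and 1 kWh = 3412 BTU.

Heat load = 93.1 therm × 100,000 = 9,310,000 BTU
Gas: input = 9,310,000 / 0.797 = 11,681,305 BTU = 116.8 therm → 116.8 × $2.80 = $327.08; + 5 × $12.32 standing = $388.68
Electric: 9,310,000 BTU / 3412 = 2,729 kWh → × $0.358 = $976.84; + 5 × $19.36 standing = $1,073.64
Difference = |$388.68 − $1,073.64| = $684.96

$684.96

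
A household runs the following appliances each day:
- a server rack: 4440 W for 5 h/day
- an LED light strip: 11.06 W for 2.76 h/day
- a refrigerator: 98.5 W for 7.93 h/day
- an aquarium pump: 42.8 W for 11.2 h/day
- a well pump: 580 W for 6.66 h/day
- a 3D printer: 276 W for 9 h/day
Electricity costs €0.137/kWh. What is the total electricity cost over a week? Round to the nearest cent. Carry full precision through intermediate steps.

€28.61

server rack: 4440 W × 5 h × 7 d = 155,400 Wh = 155.4 kWh
LED light strip: 11.06 W × 2.76 h × 7 d = 214 Wh = 0.2137 kWh
refrigerator: 98.5 W × 7.93 h × 7 d = 5,468 Wh = 5.468 kWh
aquarium pump: 42.8 W × 11.2 h × 7 d = 3,356 Wh = 3.356 kWh
well pump: 580 W × 6.66 h × 7 d = 27,040 Wh = 27.04 kWh
3D printer: 276 W × 9 h × 7 d = 17,388 Wh = 17.39 kWh
Total energy = 155.4 + 0.2137 + 5.468 + 3.356 + 27.04 + 17.39 = 208.9 kWh
Cost = 208.9 kWh × €0.137 = €28.61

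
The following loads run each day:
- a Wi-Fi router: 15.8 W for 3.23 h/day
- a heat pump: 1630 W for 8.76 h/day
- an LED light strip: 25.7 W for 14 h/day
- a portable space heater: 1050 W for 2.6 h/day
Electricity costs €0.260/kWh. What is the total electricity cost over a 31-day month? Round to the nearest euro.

€140

Wi-Fi router: 15.8 W × 3.23 h × 31 d = 1,582 Wh = 1.582 kWh
heat pump: 1630 W × 8.76 h × 31 d = 442,643 Wh = 442.6 kWh
LED light strip: 25.7 W × 14 h × 31 d = 11,154 Wh = 11.15 kWh
portable space heater: 1050 W × 2.6 h × 31 d = 84,630 Wh = 84.63 kWh
Total energy = 1.582 + 442.6 + 11.15 + 84.63 = 540 kWh
Cost = 540 kWh × €0.260 = €140.40 ≈ €140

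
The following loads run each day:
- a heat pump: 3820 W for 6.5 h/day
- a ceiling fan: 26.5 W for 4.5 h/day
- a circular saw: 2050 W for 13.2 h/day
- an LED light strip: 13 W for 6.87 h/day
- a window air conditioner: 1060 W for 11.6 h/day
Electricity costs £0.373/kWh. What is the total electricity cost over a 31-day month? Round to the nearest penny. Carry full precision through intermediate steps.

heat pump: 3820 W × 6.5 h × 31 d = 769,730 Wh = 769.7 kWh
ceiling fan: 26.5 W × 4.5 h × 31 d = 3,697 Wh = 3.697 kWh
circular saw: 2050 W × 13.2 h × 31 d = 838,860 Wh = 838.9 kWh
LED light strip: 13 W × 6.87 h × 31 d = 2,769 Wh = 2.769 kWh
window air conditioner: 1060 W × 11.6 h × 31 d = 381,176 Wh = 381.2 kWh
Total energy = 769.7 + 3.697 + 838.9 + 2.769 + 381.2 = 1,996 kWh
Cost = 1,996 kWh × £0.373 = £744.59

£744.59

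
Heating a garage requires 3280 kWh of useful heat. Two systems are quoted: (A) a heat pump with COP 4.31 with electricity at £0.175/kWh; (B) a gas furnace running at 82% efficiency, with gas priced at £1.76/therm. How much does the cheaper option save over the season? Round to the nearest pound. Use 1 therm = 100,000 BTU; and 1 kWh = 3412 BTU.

Heat load = 3280 kWh × 3412 = 11,191,360 BTU
Gas: input = 11,191,360 / 0.82 = 13,648,000 BTU = 136.5 therm → 136.5 × £1.76 = £240.20
Heat pump: 11,191,360 BTU / 3412 = 3,280 kWh heat; / 4.31 = 761 kWh in → × £0.175 = £133.18
Difference = |£240.20 − £133.18| = £107.03 ≈ £107

£107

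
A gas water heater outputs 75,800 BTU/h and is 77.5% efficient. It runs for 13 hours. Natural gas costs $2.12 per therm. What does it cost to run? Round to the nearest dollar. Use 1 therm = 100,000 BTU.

Heat delivered = 75,800 BTU/h × 13 h = 985,400 BTU
Gas input = 985,400 / 0.775 = 1,271,484 BTU
= 1,271,484 / 100,000 = 12.71 therm
Cost = 12.71 × $2.12/therm = $26.96 ≈ $27

$27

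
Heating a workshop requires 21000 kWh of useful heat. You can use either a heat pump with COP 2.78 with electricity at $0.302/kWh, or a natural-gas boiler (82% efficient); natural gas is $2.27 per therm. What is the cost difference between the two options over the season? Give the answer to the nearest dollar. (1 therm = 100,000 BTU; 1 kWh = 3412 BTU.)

$298

Heat load = 21000 kWh × 3412 = 71,652,000 BTU
Gas: input = 71,652,000 / 0.82 = 87,380,488 BTU = 873.8 therm → 873.8 × $2.27 = $1,983.54
Heat pump: 71,652,000 BTU / 3412 = 21,000 kWh heat; / 2.78 = 7,554 kWh in → × $0.302 = $2,281.29
Difference = |$1,983.54 − $2,281.29| = $297.76 ≈ $298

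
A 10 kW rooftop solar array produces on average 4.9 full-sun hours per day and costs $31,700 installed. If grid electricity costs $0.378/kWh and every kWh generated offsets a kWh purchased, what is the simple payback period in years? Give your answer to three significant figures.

4.69 years

Daily generation = 10 kW × 4.9 h = 49 kWh
Annual generation = 49 × 365 = 17885 kWh
Annual savings = 17885 × $0.378 = $6,760.53
Payback = $31,700 / $6,760.53 = 4.69 years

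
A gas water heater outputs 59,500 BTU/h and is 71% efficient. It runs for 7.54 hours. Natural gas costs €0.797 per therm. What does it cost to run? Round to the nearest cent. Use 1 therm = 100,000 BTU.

€5.04

Heat delivered = 59,500 BTU/h × 7.54 h = 448,630 BTU
Gas input = 448,630 / 0.71 = 631,873 BTU
= 631,873 / 100,000 = 6.319 therm
Cost = 6.319 × €0.797/therm = €5.04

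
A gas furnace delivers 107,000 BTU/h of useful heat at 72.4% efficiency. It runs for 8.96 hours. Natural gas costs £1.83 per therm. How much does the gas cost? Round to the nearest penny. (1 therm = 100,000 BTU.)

£24.23

Heat delivered = 107,000 BTU/h × 8.96 h = 958,720 BTU
Gas input = 958,720 / 0.724 = 1,324,199 BTU
= 1,324,199 / 100,000 = 13.24 therm
Cost = 13.24 × £1.83/therm = £24.23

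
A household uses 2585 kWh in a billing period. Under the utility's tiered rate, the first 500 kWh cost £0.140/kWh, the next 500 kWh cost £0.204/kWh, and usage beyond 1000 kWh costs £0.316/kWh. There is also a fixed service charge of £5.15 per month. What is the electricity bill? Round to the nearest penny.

First 500 kWh × £0.140 = £70.00
Next 500 kWh × £0.204 = £102.00
Remaining 1585 kWh × £0.316 = £500.86
Energy charge = £672.86; + service £5.15 = £678.01

£678.01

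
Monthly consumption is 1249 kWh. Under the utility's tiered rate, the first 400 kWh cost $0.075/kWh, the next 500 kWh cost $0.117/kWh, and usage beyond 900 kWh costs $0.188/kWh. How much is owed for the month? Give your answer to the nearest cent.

First 400 kWh × $0.075 = $30.00
Next 500 kWh × $0.117 = $58.50
Remaining 349 kWh × $0.188 = $65.61
Total = $154.11

$154.11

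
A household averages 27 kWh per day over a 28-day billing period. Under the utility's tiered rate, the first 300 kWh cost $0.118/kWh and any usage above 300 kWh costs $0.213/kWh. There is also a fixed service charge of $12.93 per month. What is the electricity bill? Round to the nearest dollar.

$145

Usage = 27 kWh/day × 28 days = 756 kWh
First 300 kWh × $0.118 = $35.40
Remaining 456 kWh × $0.213 = $97.13
Energy charge = $132.53; + service $12.93 = $145.46 ≈ $145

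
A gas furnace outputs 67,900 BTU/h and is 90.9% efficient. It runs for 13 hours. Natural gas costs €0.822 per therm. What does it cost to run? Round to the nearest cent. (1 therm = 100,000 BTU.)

€7.98

Heat delivered = 67,900 BTU/h × 13 h = 882,700 BTU
Gas input = 882,700 / 0.909 = 971,067 BTU
= 971,067 / 100,000 = 9.711 therm
Cost = 9.711 × €0.822/therm = €7.98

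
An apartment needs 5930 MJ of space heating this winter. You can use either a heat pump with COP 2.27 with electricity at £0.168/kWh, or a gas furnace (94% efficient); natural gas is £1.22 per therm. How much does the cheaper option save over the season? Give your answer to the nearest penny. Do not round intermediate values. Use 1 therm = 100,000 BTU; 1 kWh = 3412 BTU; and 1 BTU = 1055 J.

£48.97

Heat load = 5930 MJ = 5,930,000,000 J / 1055 = 5,620,853 BTU
Gas: input = 5,620,853 / 0.94 = 5,979,631 BTU = 59.8 therm → 59.8 × £1.22 = £72.95
Heat pump: 5,620,853 BTU / 3412 = 1,647 kWh heat; / 2.27 = 725.7 kWh in → × £0.168 = £121.92
Difference = |£72.95 − £121.92| = £48.97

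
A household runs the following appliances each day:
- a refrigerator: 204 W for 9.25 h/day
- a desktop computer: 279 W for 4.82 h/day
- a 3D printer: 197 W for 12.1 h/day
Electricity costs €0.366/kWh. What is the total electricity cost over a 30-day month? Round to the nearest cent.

refrigerator: 204 W × 9.25 h × 30 d = 56,610 Wh = 56.61 kWh
desktop computer: 279 W × 4.82 h × 30 d = 40,343 Wh = 40.34 kWh
3D printer: 197 W × 12.1 h × 30 d = 71,511 Wh = 71.51 kWh
Total energy = 56.61 + 40.34 + 71.51 = 168.5 kWh
Cost = 168.5 kWh × €0.366 = €61.66

€61.66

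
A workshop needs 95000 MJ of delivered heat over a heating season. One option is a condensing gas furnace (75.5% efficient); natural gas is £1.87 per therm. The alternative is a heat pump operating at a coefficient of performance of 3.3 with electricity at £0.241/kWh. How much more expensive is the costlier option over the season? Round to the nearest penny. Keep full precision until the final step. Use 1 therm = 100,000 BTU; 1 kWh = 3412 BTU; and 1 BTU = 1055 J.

Heat load = 95000 MJ = 95,000,000,000 J / 1055 = 90,047,393 BTU
Gas: input = 90,047,393 / 0.755 = 119,268,071 BTU = 1,193 therm → 1,193 × £1.87 = £2,230.31
Heat pump: 90,047,393 BTU / 3412 = 26,390 kWh heat; / 3.3 = 7,997 kWh in → × £0.241 = £1,927.37
Difference = |£2,230.31 − £1,927.37| = £302.94

£302.94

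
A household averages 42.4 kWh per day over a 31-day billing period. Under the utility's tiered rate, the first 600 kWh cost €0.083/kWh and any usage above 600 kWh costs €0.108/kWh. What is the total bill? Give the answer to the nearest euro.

Usage = 42.4 kWh/day × 31 days = 1314.4 kWh
First 600 kWh × €0.083 = €49.80
Remaining 714.4 kWh × €0.108 = €77.16
Total = €126.96 ≈ €127

€127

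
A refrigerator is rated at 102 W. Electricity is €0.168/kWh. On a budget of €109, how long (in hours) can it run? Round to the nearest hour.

6361 h

Energy budget = €109 / €0.168 per kWh = 648.8 kWh = 648,810 Wh
Runtime = 648,810 Wh / 102 W = 6,361 h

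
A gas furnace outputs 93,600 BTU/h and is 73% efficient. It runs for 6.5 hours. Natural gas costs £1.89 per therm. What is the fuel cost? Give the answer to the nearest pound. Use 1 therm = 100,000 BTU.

Heat delivered = 93,600 BTU/h × 6.5 h = 608,400 BTU
Gas input = 608,400 / 0.73 = 833,425 BTU
= 833,425 / 100,000 = 8.334 therm
Cost = 8.334 × £1.89/therm = £15.75 ≈ £16

£16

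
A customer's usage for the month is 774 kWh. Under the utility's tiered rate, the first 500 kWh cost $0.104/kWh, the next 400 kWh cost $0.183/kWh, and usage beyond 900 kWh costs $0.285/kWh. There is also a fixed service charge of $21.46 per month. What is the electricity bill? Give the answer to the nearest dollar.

First 500 kWh × $0.104 = $52.00
Next 274 kWh × $0.183 = $50.14
Remaining tier: 0 kWh (not reached)
Energy charge = $102.14; + service $21.46 = $123.60 ≈ $124

$124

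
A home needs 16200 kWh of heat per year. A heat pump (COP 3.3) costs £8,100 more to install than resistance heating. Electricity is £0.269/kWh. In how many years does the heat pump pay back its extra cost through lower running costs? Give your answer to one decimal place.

2.7 years

Resistance: 16200 kWh × £0.269 = £4,357.80/yr
Heat pump: 16200 / 3.3 = 4909 kWh in → × £0.269 = £1,320.55/yr
Annual savings = £3,037.25
Payback = £8,100 / £3,037.25 = 2.67 years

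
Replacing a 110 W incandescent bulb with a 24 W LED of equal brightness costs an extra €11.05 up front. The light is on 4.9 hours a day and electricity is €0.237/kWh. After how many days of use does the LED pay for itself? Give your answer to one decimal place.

Power saved = 110 − 24 = 86 W
Daily energy saved = 86 W × 4.9 h = 421.4 Wh = 0.4214 kWh
Daily savings = 0.4214 × €0.237 = €0.0999
Payback = €11.05 / €0.0999 per day = 110.6 days

110.6 days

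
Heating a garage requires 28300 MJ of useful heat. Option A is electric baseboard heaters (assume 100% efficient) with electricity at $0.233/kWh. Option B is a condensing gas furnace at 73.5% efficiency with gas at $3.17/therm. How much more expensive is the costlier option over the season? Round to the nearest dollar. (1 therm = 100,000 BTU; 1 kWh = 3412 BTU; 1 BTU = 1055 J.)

Heat load = 28300 MJ = 28,300,000,000 J / 1055 = 26,824,645 BTU
Gas: input = 26,824,645 / 0.735 = 36,496,115 BTU = 365 therm → 365 × $3.17 = $1,156.93
Electric: 26,824,645 BTU / 3412 = 7,862 kWh → × $0.233 = $1,831.81
Difference = |$1,156.93 − $1,831.81| = $674.89 ≈ $675

$675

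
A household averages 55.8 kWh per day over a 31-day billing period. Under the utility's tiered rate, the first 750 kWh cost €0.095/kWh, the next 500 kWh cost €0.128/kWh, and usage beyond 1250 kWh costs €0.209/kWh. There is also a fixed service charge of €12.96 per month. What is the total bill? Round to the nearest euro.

Usage = 55.8 kWh/day × 31 days = 1729.8 kWh
First 750 kWh × €0.095 = €71.25
Next 500 kWh × €0.128 = €64.00
Remaining 479.8 kWh × €0.209 = €100.28
Energy charge = €235.53; + service €12.96 = €248.49 ≈ €248

€248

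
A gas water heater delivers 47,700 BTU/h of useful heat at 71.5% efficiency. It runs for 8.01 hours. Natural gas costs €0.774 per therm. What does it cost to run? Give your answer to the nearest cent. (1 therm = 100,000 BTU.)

Heat delivered = 47,700 BTU/h × 8.01 h = 382,077 BTU
Gas input = 382,077 / 0.715 = 534,373 BTU
= 534,373 / 100,000 = 5.344 therm
Cost = 5.344 × €0.774/therm = €4.14

€4.14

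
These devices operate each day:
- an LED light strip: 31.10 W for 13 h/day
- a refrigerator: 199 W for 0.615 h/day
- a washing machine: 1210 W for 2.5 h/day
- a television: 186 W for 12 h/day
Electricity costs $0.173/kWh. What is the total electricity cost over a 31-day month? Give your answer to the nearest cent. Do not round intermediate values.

$31.02

LED light strip: 31.10 W × 13 h × 31 d = 12,533 Wh = 12.53 kWh
refrigerator: 199 W × 0.615 h × 31 d = 3,794 Wh = 3.794 kWh
washing machine: 1210 W × 2.5 h × 31 d = 93,775 Wh = 93.78 kWh
television: 186 W × 12 h × 31 d = 69,192 Wh = 69.19 kWh
Total energy = 12.53 + 3.794 + 93.78 + 69.19 = 179.3 kWh
Cost = 179.3 kWh × $0.173 = $31.02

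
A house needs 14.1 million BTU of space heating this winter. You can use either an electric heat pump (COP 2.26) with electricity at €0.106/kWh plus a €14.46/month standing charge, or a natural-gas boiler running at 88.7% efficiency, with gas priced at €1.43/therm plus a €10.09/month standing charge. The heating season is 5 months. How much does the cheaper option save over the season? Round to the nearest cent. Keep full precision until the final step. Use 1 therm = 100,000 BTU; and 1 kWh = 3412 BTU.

€11.64

Heat load = 14.1 × 10⁶ BTU = 14,100,000 BTU
Gas: input = 14,100,000 / 0.887 = 15,896,280 BTU = 159 therm → 159 × €1.43 = €227.32; + 5 × €10.09 standing = €277.77
Heat pump: 14,100,000 BTU / 3412 = 4,132 kWh heat; / 2.26 = 1,829 kWh in → × €0.106 = €193.82; + 5 × €14.46 standing = €266.12
Difference = |€277.77 − €266.12| = €11.64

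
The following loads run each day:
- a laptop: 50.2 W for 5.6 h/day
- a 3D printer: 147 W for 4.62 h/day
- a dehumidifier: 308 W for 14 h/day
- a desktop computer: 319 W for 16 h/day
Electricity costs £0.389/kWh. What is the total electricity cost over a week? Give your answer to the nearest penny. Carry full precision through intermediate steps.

£28.25

laptop: 50.2 W × 5.6 h × 7 d = 1,968 Wh = 1.968 kWh
3D printer: 147 W × 4.62 h × 7 d = 4,754 Wh = 4.754 kWh
dehumidifier: 308 W × 14 h × 7 d = 30,184 Wh = 30.18 kWh
desktop computer: 319 W × 16 h × 7 d = 35,728 Wh = 35.73 kWh
Total energy = 1.968 + 4.754 + 30.18 + 35.73 = 72.63 kWh
Cost = 72.63 kWh × £0.389 = £28.25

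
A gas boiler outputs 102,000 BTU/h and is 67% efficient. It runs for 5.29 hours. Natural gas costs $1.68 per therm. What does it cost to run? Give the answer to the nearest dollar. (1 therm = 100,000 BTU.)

Heat delivered = 102,000 BTU/h × 5.29 h = 539,580 BTU
Gas input = 539,580 / 0.67 = 805,343 BTU
= 805,343 / 100,000 = 8.053 therm
Cost = 8.053 × $1.68/therm = $13.53 ≈ $14

$14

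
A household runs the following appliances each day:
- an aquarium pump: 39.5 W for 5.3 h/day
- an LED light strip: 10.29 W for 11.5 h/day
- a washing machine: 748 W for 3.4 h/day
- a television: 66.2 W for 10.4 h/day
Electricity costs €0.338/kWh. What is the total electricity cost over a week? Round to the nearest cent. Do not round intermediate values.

€8.42

aquarium pump: 39.5 W × 5.3 h × 7 d = 1,465 Wh = 1.465 kWh
LED light strip: 10.29 W × 11.5 h × 7 d = 828 Wh = 0.8283 kWh
washing machine: 748 W × 3.4 h × 7 d = 17,802 Wh = 17.8 kWh
television: 66.2 W × 10.4 h × 7 d = 4,819 Wh = 4.819 kWh
Total energy = 1.465 + 0.8283 + 17.8 + 4.819 = 24.92 kWh
Cost = 24.92 kWh × €0.338 = €8.42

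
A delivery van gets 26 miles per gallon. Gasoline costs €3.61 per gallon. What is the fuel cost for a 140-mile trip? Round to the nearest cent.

Fuel = 140 mi / 26 mpg = 5.385 gal
Cost = 5.385 gal × €3.61/gal = €19.44

€19.44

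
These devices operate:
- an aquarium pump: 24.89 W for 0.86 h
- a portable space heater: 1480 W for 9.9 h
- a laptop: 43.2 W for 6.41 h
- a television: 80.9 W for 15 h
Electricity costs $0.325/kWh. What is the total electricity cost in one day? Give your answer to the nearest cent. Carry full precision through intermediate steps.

aquarium pump: 24.89 W × 0.86 h = 21 Wh = 0.02141 kWh
portable space heater: 1480 W × 9.9 h = 14,652 Wh = 14.65 kWh
laptop: 43.2 W × 6.41 h = 277 Wh = 0.2769 kWh
television: 80.9 W × 15 h = 1,214 Wh = 1.214 kWh
Total energy = 0.02141 + 14.65 + 0.2769 + 1.214 = 16.16 kWh
Cost = 16.16 kWh × $0.325 = $5.25

$5.25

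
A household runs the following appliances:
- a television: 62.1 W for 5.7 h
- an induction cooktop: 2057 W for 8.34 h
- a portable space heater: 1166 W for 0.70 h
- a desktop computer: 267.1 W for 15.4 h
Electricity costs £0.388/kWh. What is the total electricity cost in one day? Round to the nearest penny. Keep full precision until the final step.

£8.71

television: 62.1 W × 5.7 h = 354 Wh = 0.354 kWh
induction cooktop: 2057 W × 8.34 h = 17,155 Wh = 17.16 kWh
portable space heater: 1166 W × 0.70 h = 816 Wh = 0.8162 kWh
desktop computer: 267.1 W × 15.4 h = 4,113 Wh = 4.113 kWh
Total energy = 0.354 + 17.16 + 0.8162 + 4.113 = 22.44 kWh
Cost = 22.44 kWh × £0.388 = £8.71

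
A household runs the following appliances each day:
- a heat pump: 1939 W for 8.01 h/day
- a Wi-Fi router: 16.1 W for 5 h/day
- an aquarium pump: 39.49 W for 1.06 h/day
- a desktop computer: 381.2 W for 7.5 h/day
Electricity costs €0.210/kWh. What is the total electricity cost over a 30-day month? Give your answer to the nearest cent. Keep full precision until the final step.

heat pump: 1939 W × 8.01 h × 30 d = 465,942 Wh = 465.9 kWh
Wi-Fi router: 16.1 W × 5 h × 30 d = 2,415 Wh = 2.415 kWh
aquarium pump: 39.49 W × 1.06 h × 30 d = 1,256 Wh = 1.256 kWh
desktop computer: 381.2 W × 7.5 h × 30 d = 85,770 Wh = 85.77 kWh
Total energy = 465.9 + 2.415 + 1.256 + 85.77 = 555.4 kWh
Cost = 555.4 kWh × €0.210 = €116.63

€116.63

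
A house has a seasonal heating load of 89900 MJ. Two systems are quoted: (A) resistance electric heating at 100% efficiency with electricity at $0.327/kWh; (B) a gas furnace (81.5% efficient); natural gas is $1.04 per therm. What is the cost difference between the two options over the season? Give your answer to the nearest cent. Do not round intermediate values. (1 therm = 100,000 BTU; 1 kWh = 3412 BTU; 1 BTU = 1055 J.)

Heat load = 89900 MJ = 89,900,000,000 J / 1055 = 85,213,270 BTU
Gas: input = 85,213,270 / 0.815 = 104,556,160 BTU = 1,046 therm → 1,046 × $1.04 = $1,087.38
Electric: 85,213,270 BTU / 3412 = 24,970 kWh → × $0.327 = $8,166.69
Difference = |$1,087.38 − $8,166.69| = $7,079.30

$7079.30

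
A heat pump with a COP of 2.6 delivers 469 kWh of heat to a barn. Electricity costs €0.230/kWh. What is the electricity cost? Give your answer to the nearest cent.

Electrical input = 469 kWh / 2.6 = 180.4 kWh
Cost = 180.4 × €0.230/kWh = €41.49

€41.49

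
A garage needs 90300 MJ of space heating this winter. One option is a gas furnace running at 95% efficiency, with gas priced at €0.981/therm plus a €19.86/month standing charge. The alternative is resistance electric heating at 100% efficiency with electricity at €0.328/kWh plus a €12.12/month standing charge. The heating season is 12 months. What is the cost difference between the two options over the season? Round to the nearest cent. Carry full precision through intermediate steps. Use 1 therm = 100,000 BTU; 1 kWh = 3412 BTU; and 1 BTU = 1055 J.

Heat load = 90300 MJ = 90,300,000,000 J / 1055 = 85,592,417 BTU
Gas: input = 85,592,417 / 0.95 = 90,097,281 BTU = 901 therm → 901 × €0.981 = €883.85; + 12 × €19.86 standing = €1,122.17
Electric: 85,592,417 BTU / 3412 = 25,090 kWh → × €0.328 = €8,228.11; + 12 × €12.12 standing = €8,373.55
Difference = |€1,122.17 − €8,373.55| = €7,251.38

€7251.38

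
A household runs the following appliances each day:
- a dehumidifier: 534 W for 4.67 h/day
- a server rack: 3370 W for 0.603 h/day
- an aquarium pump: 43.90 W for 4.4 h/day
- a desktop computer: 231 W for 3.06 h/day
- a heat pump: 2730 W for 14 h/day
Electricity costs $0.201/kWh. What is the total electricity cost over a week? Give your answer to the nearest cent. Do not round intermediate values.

$61.41

dehumidifier: 534 W × 4.67 h × 7 d = 17,456 Wh = 17.46 kWh
server rack: 3370 W × 0.603 h × 7 d = 14,225 Wh = 14.22 kWh
aquarium pump: 43.90 W × 4.4 h × 7 d = 1,352 Wh = 1.352 kWh
desktop computer: 231 W × 3.06 h × 7 d = 4,948 Wh = 4.948 kWh
heat pump: 2730 W × 14 h × 7 d = 267,540 Wh = 267.5 kWh
Total energy = 17.46 + 14.22 + 1.352 + 4.948 + 267.5 = 305.5 kWh
Cost = 305.5 kWh × $0.201 = $61.41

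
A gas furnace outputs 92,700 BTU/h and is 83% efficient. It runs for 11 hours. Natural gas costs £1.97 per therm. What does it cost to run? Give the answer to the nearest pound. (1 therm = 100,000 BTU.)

Heat delivered = 92,700 BTU/h × 11 h = 1,019,700 BTU
Gas input = 1,019,700 / 0.83 = 1,228,554 BTU
= 1,228,554 / 100,000 = 12.29 therm
Cost = 12.29 × £1.97/therm = £24.20 ≈ £24

£24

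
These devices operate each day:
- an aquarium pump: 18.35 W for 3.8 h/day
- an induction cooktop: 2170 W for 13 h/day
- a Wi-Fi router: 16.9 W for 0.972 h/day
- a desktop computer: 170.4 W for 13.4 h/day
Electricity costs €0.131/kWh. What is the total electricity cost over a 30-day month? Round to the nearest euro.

€120

aquarium pump: 18.35 W × 3.8 h × 30 d = 2,092 Wh = 2.092 kWh
induction cooktop: 2170 W × 13 h × 30 d = 846,300 Wh = 846.3 kWh
Wi-Fi router: 16.9 W × 0.972 h × 30 d = 493 Wh = 0.4928 kWh
desktop computer: 170.4 W × 13.4 h × 30 d = 68,501 Wh = 68.5 kWh
Total energy = 2.092 + 846.3 + 0.4928 + 68.5 = 917.4 kWh
Cost = 917.4 kWh × €0.131 = €120.18 ≈ €120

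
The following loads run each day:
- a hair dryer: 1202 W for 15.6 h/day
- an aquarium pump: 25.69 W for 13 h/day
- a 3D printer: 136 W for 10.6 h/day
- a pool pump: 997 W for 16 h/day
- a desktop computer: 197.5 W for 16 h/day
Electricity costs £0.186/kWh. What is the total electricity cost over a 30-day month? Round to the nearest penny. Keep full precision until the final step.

£221.18

hair dryer: 1202 W × 15.6 h × 30 d = 562,536 Wh = 562.5 kWh
aquarium pump: 25.69 W × 13 h × 30 d = 10,019 Wh = 10.02 kWh
3D printer: 136 W × 10.6 h × 30 d = 43,248 Wh = 43.25 kWh
pool pump: 997 W × 16 h × 30 d = 478,560 Wh = 478.6 kWh
desktop computer: 197.5 W × 16 h × 30 d = 94,800 Wh = 94.8 kWh
Total energy = 562.5 + 10.02 + 43.25 + 478.6 + 94.8 = 1,189 kWh
Cost = 1,189 kWh × £0.186 = £221.18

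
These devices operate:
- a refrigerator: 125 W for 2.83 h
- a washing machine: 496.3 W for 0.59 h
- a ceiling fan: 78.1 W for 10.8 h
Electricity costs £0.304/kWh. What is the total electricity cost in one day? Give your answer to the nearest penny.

£0.45

refrigerator: 125 W × 2.83 h = 354 Wh = 0.3538 kWh
washing machine: 496.3 W × 0.59 h = 293 Wh = 0.2928 kWh
ceiling fan: 78.1 W × 10.8 h = 843 Wh = 0.8435 kWh
Total energy = 0.3538 + 0.2928 + 0.8435 = 1.49 kWh
Cost = 1.49 kWh × £0.304 = £0.45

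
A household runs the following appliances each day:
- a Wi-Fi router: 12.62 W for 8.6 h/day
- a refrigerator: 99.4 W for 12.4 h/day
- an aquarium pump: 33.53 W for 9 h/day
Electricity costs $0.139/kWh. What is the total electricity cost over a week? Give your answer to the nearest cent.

Wi-Fi router: 12.62 W × 8.6 h × 7 d = 760 Wh = 0.7597 kWh
refrigerator: 99.4 W × 12.4 h × 7 d = 8,628 Wh = 8.628 kWh
aquarium pump: 33.53 W × 9 h × 7 d = 2,112 Wh = 2.112 kWh
Total energy = 0.7597 + 8.628 + 2.112 = 11.5 kWh
Cost = 11.5 kWh × $0.139 = $1.60

$1.60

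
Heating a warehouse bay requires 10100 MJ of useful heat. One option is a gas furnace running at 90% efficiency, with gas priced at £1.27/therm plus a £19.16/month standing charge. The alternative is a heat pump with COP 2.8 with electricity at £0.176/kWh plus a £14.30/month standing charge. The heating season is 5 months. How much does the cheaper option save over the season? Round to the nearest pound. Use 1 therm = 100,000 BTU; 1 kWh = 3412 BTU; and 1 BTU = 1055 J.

£17

Heat load = 10100 MJ = 10,100,000,000 J / 1055 = 9,573,460 BTU
Gas: input = 9,573,460 / 0.90 = 10,637,177 BTU = 106.4 therm → 106.4 × £1.27 = £135.09; + 5 × £19.16 standing = £230.89
Heat pump: 9,573,460 BTU / 3412 = 2,806 kWh heat; / 2.8 = 1,002 kWh in → × £0.176 = £176.37; + 5 × £14.30 standing = £247.87
Difference = |£230.89 − £247.87| = £16.97 ≈ £17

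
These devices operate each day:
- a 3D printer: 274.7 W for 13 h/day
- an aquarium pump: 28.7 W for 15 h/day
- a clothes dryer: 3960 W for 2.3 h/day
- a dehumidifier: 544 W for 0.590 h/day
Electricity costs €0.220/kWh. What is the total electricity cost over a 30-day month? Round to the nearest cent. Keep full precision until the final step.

€88.64

3D printer: 274.7 W × 13 h × 30 d = 107,133 Wh = 107.1 kWh
aquarium pump: 28.7 W × 15 h × 30 d = 12,915 Wh = 12.91 kWh
clothes dryer: 3960 W × 2.3 h × 30 d = 273,240 Wh = 273.2 kWh
dehumidifier: 544 W × 0.590 h × 30 d = 9,629 Wh = 9.629 kWh
Total energy = 107.1 + 12.91 + 273.2 + 9.629 = 402.9 kWh
Cost = 402.9 kWh × €0.220 = €88.64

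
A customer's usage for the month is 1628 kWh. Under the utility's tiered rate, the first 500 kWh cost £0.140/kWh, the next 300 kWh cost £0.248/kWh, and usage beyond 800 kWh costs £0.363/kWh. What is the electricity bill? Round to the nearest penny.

First 500 kWh × £0.140 = £70.00
Next 300 kWh × £0.248 = £74.40
Remaining 828 kWh × £0.363 = £300.56
Total = £444.96

£444.96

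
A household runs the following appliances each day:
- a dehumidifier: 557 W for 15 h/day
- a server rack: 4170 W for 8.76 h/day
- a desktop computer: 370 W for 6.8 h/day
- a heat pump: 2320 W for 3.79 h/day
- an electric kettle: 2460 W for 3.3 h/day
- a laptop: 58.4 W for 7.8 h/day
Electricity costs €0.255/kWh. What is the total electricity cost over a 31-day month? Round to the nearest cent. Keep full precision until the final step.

dehumidifier: 557 W × 15 h × 31 d = 259,005 Wh = 259 kWh
server rack: 4170 W × 8.76 h × 31 d = 1,132,405 Wh = 1,132 kWh
desktop computer: 370 W × 6.8 h × 31 d = 77,996 Wh = 78 kWh
heat pump: 2320 W × 3.79 h × 31 d = 272,577 Wh = 272.6 kWh
electric kettle: 2460 W × 3.3 h × 31 d = 251,658 Wh = 251.7 kWh
laptop: 58.4 W × 7.8 h × 31 d = 14,121 Wh = 14.12 kWh
Total energy = 259 + 1,132 + 78 + 272.6 + 251.7 + 14.12 = 2,008 kWh
Cost = 2,008 kWh × €0.255 = €511.98

€511.98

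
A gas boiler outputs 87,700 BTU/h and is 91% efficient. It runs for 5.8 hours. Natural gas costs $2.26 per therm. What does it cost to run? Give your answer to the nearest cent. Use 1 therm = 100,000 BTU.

Heat delivered = 87,700 BTU/h × 5.8 h = 508,660 BTU
Gas input = 508,660 / 0.910 = 558,967 BTU
= 558,967 / 100,000 = 5.59 therm
Cost = 5.59 × $2.26/therm = $12.63

$12.63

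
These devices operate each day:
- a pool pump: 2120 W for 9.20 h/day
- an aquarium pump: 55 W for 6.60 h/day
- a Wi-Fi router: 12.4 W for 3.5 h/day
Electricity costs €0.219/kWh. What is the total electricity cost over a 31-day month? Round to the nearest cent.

€135.17

pool pump: 2120 W × 9.20 h × 31 d = 604,624 Wh = 604.6 kWh
aquarium pump: 55 W × 6.60 h × 31 d = 11,253 Wh = 11.25 kWh
Wi-Fi router: 12.4 W × 3.5 h × 31 d = 1,345 Wh = 1.345 kWh
Total energy = 604.6 + 11.25 + 1.345 = 617.2 kWh
Cost = 617.2 kWh × €0.219 = €135.17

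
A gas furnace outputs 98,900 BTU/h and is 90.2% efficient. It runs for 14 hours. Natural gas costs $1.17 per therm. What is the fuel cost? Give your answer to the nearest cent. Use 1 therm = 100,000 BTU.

Heat delivered = 98,900 BTU/h × 14 h = 1,384,600 BTU
Gas input = 1,384,600 / 0.902 = 1,535,033 BTU
= 1,535,033 / 100,000 = 15.35 therm
Cost = 15.35 × $1.17/therm = $17.96

$17.96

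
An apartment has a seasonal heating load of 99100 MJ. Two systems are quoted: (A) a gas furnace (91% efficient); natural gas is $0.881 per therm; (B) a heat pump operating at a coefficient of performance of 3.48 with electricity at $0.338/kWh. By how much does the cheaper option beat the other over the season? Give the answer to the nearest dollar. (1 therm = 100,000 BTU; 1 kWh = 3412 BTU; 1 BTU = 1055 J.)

Heat load = 99100 MJ = 99,100,000,000 J / 1055 = 93,933,649 BTU
Gas: input = 93,933,649 / 0.91 = 103,223,790 BTU = 1,032 therm → 1,032 × $0.881 = $909.40
Heat pump: 93,933,649 BTU / 3412 = 27,530 kWh heat; / 3.48 = 7,911 kWh in → × $0.338 = $2,673.93
Difference = |$909.40 − $2,673.93| = $1,764.53 ≈ $1765

$1765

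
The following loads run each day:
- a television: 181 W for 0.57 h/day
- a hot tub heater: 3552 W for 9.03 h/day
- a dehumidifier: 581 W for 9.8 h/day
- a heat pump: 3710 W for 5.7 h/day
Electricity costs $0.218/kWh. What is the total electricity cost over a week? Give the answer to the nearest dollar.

television: 181 W × 0.57 h × 7 d = 722 Wh = 0.7222 kWh
hot tub heater: 3552 W × 9.03 h × 7 d = 224,522 Wh = 224.5 kWh
dehumidifier: 581 W × 9.8 h × 7 d = 39,857 Wh = 39.86 kWh
heat pump: 3710 W × 5.7 h × 7 d = 148,029 Wh = 148 kWh
Total energy = 0.7222 + 224.5 + 39.86 + 148 = 413.1 kWh
Cost = 413.1 kWh × $0.218 = $90.06 ≈ $90

$90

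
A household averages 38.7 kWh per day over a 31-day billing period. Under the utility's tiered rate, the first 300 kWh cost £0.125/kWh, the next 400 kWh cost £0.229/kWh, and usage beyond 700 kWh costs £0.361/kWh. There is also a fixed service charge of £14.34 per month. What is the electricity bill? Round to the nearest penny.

Usage = 38.7 kWh/day × 31 days = 1199.7 kWh
First 300 kWh × £0.125 = £37.50
Next 400 kWh × £0.229 = £91.60
Remaining 499.7 kWh × £0.361 = £180.39
Energy charge = £309.49; + service £14.34 = £323.83

£323.83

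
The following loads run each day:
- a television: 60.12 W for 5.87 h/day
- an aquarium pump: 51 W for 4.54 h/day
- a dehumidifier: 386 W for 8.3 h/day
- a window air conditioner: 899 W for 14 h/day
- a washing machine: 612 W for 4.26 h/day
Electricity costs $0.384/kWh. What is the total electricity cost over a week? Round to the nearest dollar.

television: 60.12 W × 5.87 h × 7 d = 2,470 Wh = 2.47 kWh
aquarium pump: 51 W × 4.54 h × 7 d = 1,621 Wh = 1.621 kWh
dehumidifier: 386 W × 8.3 h × 7 d = 22,427 Wh = 22.43 kWh
window air conditioner: 899 W × 14 h × 7 d = 88,102 Wh = 88.1 kWh
washing machine: 612 W × 4.26 h × 7 d = 18,250 Wh = 18.25 kWh
Total energy = 2.47 + 1.621 + 22.43 + 88.1 + 18.25 = 132.9 kWh
Cost = 132.9 kWh × $0.384 = $51.02 ≈ $51

$51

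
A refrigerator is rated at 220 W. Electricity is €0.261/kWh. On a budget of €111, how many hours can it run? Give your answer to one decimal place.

Energy budget = €111 / €0.261 per kWh = 425.3 kWh = 425,287 Wh
Runtime = 425,287 Wh / 220 W = 1,933 h

1933.1 h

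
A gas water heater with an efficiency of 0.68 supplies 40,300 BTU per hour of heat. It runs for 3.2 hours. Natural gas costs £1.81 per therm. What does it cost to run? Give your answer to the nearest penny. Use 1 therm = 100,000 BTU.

Heat delivered = 40,300 BTU/h × 3.2 h = 128,960 BTU
Gas input = 128,960 / 0.68 = 189,647 BTU
= 189,647 / 100,000 = 1.896 therm
Cost = 1.896 × £1.81/therm = £3.43

£3.43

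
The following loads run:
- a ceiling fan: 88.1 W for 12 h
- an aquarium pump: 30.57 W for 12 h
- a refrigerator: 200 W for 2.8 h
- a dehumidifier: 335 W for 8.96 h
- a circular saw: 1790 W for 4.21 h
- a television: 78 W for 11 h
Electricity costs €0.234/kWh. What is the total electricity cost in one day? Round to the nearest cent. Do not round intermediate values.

€3.13

ceiling fan: 88.1 W × 12 h = 1,057 Wh = 1.057 kWh
aquarium pump: 30.57 W × 12 h = 367 Wh = 0.3668 kWh
refrigerator: 200 W × 2.8 h = 560 Wh = 0.56 kWh
dehumidifier: 335 W × 8.96 h = 3,002 Wh = 3.002 kWh
circular saw: 1790 W × 4.21 h = 7,536 Wh = 7.536 kWh
television: 78 W × 11 h = 858 Wh = 0.858 kWh
Total energy = 1.057 + 0.3668 + 0.56 + 3.002 + 7.536 + 0.858 = 13.38 kWh
Cost = 13.38 kWh × €0.234 = €3.13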